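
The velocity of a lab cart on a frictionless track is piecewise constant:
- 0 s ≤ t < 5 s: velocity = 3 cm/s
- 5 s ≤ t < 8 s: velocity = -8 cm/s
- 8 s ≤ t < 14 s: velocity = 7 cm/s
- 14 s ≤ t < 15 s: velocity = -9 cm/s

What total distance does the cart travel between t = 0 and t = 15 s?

Distance (not displacement) is the total path length: add the absolute areas under v-t.
0–5 s: |3| × 5 = 15 cm
5–8 s: |-8| × 3 = 24 cm
8–14 s: |7| × 6 = 42 cm
14–15 s: |-9| × 1 = 9 cm
Total distance = 90 cm

90 cm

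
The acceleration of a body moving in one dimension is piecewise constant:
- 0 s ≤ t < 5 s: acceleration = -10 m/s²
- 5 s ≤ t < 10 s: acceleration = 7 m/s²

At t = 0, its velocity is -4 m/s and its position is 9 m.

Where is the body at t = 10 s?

On each constant-a segment, Δv = aΔt and Δx = v₀Δt + ½aΔt²; chain segment to segment.
0–5 s: v starts -4 m/s; Δx = -4·5 + ½·-10·5² = -145 m; v ends -54 m/s.
5–10 s: v starts -54 m/s; Δx = -54·5 + ½·7·5² = -182.5 m; v ends -19 m/s.
x(10) = 9 + Σ Δx = -318.5 m.

-318.5 m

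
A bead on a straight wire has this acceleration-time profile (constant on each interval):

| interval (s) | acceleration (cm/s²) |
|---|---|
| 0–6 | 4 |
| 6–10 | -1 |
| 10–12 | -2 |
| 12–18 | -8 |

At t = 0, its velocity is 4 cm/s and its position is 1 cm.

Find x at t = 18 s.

221 cm

On each constant-a segment, Δv = aΔt and Δx = v₀Δt + ½aΔt²; chain segment to segment.
0–6 s: v starts 4 cm/s; Δx = 4·6 + ½·4·6² = 96 cm; v ends 28 cm/s.
6–10 s: v starts 28 cm/s; Δx = 28·4 + ½·-1·4² = 104 cm; v ends 24 cm/s.
10–12 s: v starts 24 cm/s; Δx = 24·2 + ½·-2·2² = 44 cm; v ends 20 cm/s.
12–18 s: v starts 20 cm/s; Δx = 20·6 + ½·-8·6² = -24 cm; v ends -28 cm/s.
x(18) = 1 + Σ Δx = 221 cm.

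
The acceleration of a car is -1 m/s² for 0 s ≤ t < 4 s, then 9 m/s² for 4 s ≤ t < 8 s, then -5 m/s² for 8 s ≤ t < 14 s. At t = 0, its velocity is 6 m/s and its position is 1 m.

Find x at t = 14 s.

On each constant-a segment, Δv = aΔt and Δx = v₀Δt + ½aΔt²; chain segment to segment.
0–4 s: v starts 6 m/s; Δx = 6·4 + ½·-1·4² = 16 m; v ends 2 m/s.
4–8 s: v starts 2 m/s; Δx = 2·4 + ½·9·4² = 80 m; v ends 38 m/s.
8–14 s: v starts 38 m/s; Δx = 38·6 + ½·-5·6² = 138 m; v ends 8 m/s.
x(14) = 1 + Σ Δx = 235 m.

235 m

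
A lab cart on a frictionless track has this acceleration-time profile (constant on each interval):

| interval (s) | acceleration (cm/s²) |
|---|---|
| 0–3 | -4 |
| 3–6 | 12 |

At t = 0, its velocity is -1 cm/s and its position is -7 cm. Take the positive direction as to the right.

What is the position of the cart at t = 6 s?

-13 cm

On each constant-a segment, Δv = aΔt and Δx = v₀Δt + ½aΔt²; chain segment to segment.
0–3 s: v starts -1 cm/s; Δx = -1·3 + ½·-4·3² = -21 cm; v ends -13 cm/s.
3–6 s: v starts -13 cm/s; Δx = -13·3 + ½·12·3² = 15 cm; v ends 23 cm/s.
x(6) = -7 + Σ Δx = -13 cm.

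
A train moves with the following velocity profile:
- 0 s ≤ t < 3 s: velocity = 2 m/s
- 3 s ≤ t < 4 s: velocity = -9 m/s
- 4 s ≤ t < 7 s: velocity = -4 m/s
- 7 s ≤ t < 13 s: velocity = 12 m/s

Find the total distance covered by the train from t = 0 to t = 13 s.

Total distance travelled is ∫|v| dt — sum the magnitudes of each area piece.
0–3 s: |2| × 3 = 6 m
3–4 s: |-9| × 1 = 9 m
4–7 s: |-4| × 3 = 12 m
7–13 s: |12| × 6 = 72 m
Total distance = 99 m

99 m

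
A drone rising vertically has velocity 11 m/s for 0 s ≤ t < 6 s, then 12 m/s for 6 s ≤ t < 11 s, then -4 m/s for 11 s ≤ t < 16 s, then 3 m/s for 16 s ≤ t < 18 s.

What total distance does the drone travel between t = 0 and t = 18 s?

Distance (not displacement) is the total path length: add the absolute areas under v-t.
0–6 s: |11| × 6 = 66 m
6–11 s: |12| × 5 = 60 m
11–16 s: |-4| × 5 = 20 m
16–18 s: |3| × 2 = 6 m
Total distance = 152 m

152 m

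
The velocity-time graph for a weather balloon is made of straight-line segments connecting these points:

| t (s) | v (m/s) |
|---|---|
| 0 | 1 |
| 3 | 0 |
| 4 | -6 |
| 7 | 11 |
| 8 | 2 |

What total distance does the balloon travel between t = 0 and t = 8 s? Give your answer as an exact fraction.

Total distance travelled is ∫|v| dt — sum the magnitudes of each area piece.
0–3 s: |½(1 + 0)(3)| = 1.5 m
3–4 s: |½(0 + -6)(1)| = 3 m
4–7 s: v = 0 at t = 86/17 s; triangle areas 54/17 + 363/34 = 471/34 m
7–8 s: |½(11 + 2)(1)| = 6.5 m
Total distance = 845/34 m

845/34 m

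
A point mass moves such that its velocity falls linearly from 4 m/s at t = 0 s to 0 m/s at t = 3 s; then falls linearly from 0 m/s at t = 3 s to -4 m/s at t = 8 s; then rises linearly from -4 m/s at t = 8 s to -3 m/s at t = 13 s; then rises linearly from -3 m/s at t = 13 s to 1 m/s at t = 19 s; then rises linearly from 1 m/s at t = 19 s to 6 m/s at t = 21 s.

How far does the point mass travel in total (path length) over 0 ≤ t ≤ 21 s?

48 m

Total distance travelled is ∫|v| dt — sum the magnitudes of each area piece.
0–3 s: |½(4 + 0)(3)| = 6 m
3–8 s: |½(0 + -4)(5)| = 10 m
8–13 s: |½(-4 + -3)(5)| = 17.5 m
13–19 s: v = 0 at t = 17.5 s; triangle areas 6.75 + 0.75 = 7.5 m
19–21 s: |½(1 + 6)(2)| = 7 m
Total distance = 48 m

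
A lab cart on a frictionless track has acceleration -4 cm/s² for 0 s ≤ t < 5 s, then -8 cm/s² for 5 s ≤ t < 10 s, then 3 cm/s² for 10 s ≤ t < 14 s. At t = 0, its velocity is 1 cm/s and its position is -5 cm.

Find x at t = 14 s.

-457 cm

On each constant-a segment, Δv = aΔt and Δx = v₀Δt + ½aΔt²; chain segment to segment.
0–5 s: v starts 1 cm/s; Δx = 1·5 + ½·-4·5² = -45 cm; v ends -19 cm/s.
5–10 s: v starts -19 cm/s; Δx = -19·5 + ½·-8·5² = -195 cm; v ends -59 cm/s.
10–14 s: v starts -59 cm/s; Δx = -59·4 + ½·3·4² = -212 cm; v ends -47 cm/s.
x(14) = -5 + Σ Δx = -457 cm.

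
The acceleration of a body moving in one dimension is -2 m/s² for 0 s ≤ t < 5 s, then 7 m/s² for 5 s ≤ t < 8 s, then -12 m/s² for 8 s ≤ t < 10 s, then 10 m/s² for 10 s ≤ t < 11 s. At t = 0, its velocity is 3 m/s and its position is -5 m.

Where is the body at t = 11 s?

On each constant-a segment, Δv = aΔt and Δx = v₀Δt + ½aΔt²; chain segment to segment.
0–5 s: v starts 3 m/s; Δx = 3·5 + ½·-2·5² = -10 m; v ends -7 m/s.
5–8 s: v starts -7 m/s; Δx = -7·3 + ½·7·3² = 10.5 m; v ends 14 m/s.
8–10 s: v starts 14 m/s; Δx = 14·2 + ½·-12·2² = 4 m; v ends -10 m/s.
10–11 s: v starts -10 m/s; Δx = -10·1 + ½·10·1² = -5 m; v ends 0 m/s.
x(11) = -5 + Σ Δx = -5.5 m.

-5.5 m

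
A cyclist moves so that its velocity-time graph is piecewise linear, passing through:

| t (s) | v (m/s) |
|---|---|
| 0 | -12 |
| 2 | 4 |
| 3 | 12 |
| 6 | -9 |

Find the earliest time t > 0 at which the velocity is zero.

v changes sign on 0–2 s (from -12 to 4); the graph is linear there, so v = 0 at t = 0 + (12)·(2 − 0)/(4 − -12) = 1.5 s.

t = 1.5 s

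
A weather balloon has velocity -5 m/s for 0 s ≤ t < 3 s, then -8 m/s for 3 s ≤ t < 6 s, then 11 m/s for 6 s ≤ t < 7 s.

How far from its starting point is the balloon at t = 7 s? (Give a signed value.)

-28 m

Net displacement equals the area under the velocity-time graph (areas below the axis count negative).
0–3 s: -5 × 3 = -15 m
3–6 s: -8 × 3 = -24 m
6–7 s: 11 × 1 = 11 m
Net displacement = -28 m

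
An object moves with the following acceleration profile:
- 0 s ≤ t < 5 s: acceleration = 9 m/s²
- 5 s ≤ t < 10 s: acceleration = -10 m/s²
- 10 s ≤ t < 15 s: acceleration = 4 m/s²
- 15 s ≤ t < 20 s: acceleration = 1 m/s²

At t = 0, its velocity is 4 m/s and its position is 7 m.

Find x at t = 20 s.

On each constant-a segment, Δv = aΔt and Δx = v₀Δt + ½aΔt²; chain segment to segment.
0–5 s: v starts 4 m/s; Δx = 4·5 + ½·9·5² = 132.5 m; v ends 49 m/s.
5–10 s: v starts 49 m/s; Δx = 49·5 + ½·-10·5² = 120 m; v ends -1 m/s.
10–15 s: v starts -1 m/s; Δx = -1·5 + ½·4·5² = 45 m; v ends 19 m/s.
15–20 s: v starts 19 m/s; Δx = 19·5 + ½·1·5² = 107.5 m; v ends 24 m/s.
x(20) = 7 + Σ Δx = 412 m.

412 m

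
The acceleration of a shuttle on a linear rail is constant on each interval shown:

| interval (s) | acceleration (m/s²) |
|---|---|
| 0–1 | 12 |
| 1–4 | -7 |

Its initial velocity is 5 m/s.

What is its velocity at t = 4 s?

Δv equals the area under the a-t graph; then v = v₀ + Δv.
0–1 s: 12 × 1 = 12 m/s
1–4 s: -7 × 3 = -21 m/s
Δv = -9 m/s, so v(4) = 5 + (-9) = -4 m/s.

-4 m/s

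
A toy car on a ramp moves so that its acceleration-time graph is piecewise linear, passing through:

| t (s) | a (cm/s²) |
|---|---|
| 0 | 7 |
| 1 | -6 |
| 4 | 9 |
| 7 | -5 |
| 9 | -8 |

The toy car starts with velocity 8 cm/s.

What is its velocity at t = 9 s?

6 cm/s

Δv equals the area under the a-t graph; then v = v₀ + Δv.
0–1 s: ½(7 + -6)(1) = 0.5 cm/s
1–4 s: ½(-6 + 9)(3) = 4.5 cm/s
4–7 s: ½(9 + -5)(3) = 6 cm/s
7–9 s: ½(-5 + -8)(2) = -13 cm/s
Δv = -2 cm/s, so v(9) = 8 + (-2) = 6 cm/s.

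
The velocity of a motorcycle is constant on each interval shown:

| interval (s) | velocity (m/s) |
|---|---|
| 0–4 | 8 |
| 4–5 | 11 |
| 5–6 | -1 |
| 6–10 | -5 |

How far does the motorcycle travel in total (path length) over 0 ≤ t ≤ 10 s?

64 m

Distance (not displacement) is the total path length: add the absolute areas under v-t.
0–4 s: |8| × 4 = 32 m
4–5 s: |11| × 1 = 11 m
5–6 s: |-1| × 1 = 1 m
6–10 s: |-5| × 4 = 20 m
Total distance = 64 m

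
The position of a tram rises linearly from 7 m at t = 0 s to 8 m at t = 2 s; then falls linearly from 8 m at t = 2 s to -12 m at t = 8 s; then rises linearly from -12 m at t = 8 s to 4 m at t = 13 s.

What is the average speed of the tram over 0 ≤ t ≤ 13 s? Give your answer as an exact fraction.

37/13 m/s

Average speed = (total path length)/(elapsed time); on a piecewise-linear x-t graph the path length is Σ|Δx|.
0–2 s: |Δx| = |8 − 7| = 1 m
2–8 s: |Δx| = |-12 − 8| = 20 m
8–13 s: |Δx| = |4 − -12| = 16 m
Total path = 37 m; average speed = 37/13 = 37/13 m/s.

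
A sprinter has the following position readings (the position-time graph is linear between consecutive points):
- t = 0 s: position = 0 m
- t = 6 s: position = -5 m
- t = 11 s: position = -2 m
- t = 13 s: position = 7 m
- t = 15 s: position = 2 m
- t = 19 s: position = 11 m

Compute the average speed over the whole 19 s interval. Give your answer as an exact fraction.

Average speed = (total path length)/(elapsed time); on a piecewise-linear x-t graph the path length is Σ|Δx|.
0–6 s: |Δx| = |-5 − 0| = 5 m
6–11 s: |Δx| = |-2 − -5| = 3 m
11–13 s: |Δx| = |7 − -2| = 9 m
13–15 s: |Δx| = |2 − 7| = 5 m
15–19 s: |Δx| = |11 − 2| = 9 m
Total path = 31 m; average speed = 31/19 = 31/19 m/s.

31/19 m/s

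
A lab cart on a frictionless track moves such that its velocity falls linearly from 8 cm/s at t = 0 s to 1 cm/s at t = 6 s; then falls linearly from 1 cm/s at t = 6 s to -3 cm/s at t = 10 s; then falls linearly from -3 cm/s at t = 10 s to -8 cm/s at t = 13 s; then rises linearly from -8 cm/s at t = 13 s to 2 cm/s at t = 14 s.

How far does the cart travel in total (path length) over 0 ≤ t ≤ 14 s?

51.9 cm

Total distance travelled is ∫|v| dt — sum the magnitudes of each area piece.
0–6 s: |½(8 + 1)(6)| = 27 cm
6–10 s: v = 0 at t = 7 s; triangle areas 0.5 + 4.5 = 5 cm
10–13 s: |½(-3 + -8)(3)| = 16.5 cm
13–14 s: v = 0 at t = 13.8 s; triangle areas 3.2 + 0.2 = 3.4 cm
Total distance = 51.9 cm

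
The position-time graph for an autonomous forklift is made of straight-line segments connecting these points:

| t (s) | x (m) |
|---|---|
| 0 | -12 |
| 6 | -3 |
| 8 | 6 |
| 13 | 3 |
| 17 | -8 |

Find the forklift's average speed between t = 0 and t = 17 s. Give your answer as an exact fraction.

32/17 m/s

Average speed = (total path length)/(elapsed time); on a piecewise-linear x-t graph the path length is Σ|Δx|.
0–6 s: |Δx| = |-3 − -12| = 9 m
6–8 s: |Δx| = |6 − -3| = 9 m
8–13 s: |Δx| = |3 − 6| = 3 m
13–17 s: |Δx| = |-8 − 3| = 11 m
Total path = 32 m; average speed = 32/17 = 32/17 m/s.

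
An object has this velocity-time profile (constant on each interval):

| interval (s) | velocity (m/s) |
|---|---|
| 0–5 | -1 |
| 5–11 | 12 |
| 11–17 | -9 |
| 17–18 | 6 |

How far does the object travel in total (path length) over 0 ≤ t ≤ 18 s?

Distance (not displacement) is the total path length: add the absolute areas under v-t.
0–5 s: |-1| × 5 = 5 m
5–11 s: |12| × 6 = 72 m
11–17 s: |-9| × 6 = 54 m
17–18 s: |6| × 1 = 6 m
Total distance = 137 m

137 m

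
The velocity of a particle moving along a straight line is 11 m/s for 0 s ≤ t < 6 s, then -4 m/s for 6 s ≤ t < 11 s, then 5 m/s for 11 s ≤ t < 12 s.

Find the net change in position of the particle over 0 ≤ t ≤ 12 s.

51 m

Displacement is the signed area under the v-t curve.
0–6 s: 11 × 6 = 66 m
6–11 s: -4 × 5 = -20 m
11–12 s: 5 × 1 = 5 m
Net displacement = 51 m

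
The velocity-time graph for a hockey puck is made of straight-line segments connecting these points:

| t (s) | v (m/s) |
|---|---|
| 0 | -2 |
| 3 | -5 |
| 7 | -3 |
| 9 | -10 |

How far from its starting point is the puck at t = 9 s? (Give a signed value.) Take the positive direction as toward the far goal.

-39.5 m

Net displacement equals the area under the velocity-time graph (areas below the axis count negative).
0–3 s: ½(-2 + -5)(3) = -10.5 m
3–7 s: ½(-5 + -3)(4) = -16 m
7–9 s: ½(-3 + -10)(2) = -13 m
Net displacement = -39.5 m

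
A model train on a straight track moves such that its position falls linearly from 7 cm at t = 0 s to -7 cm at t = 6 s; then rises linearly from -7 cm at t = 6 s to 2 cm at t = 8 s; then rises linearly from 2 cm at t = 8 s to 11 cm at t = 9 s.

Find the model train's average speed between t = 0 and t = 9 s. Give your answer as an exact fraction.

Average speed = (total path length)/(elapsed time); on a piecewise-linear x-t graph the path length is Σ|Δx|.
0–6 s: |Δx| = |-7 − 7| = 14 cm
6–8 s: |Δx| = |2 − -7| = 9 cm
8–9 s: |Δx| = |11 − 2| = 9 cm
Total path = 32 cm; average speed = 32/9 = 32/9 cm/s.

32/9 cm/s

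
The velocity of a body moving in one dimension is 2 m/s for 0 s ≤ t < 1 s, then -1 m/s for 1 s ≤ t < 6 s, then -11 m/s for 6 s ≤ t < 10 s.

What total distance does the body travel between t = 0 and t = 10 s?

51 m

Total distance travelled is ∫|v| dt — sum the magnitudes of each area piece.
0–1 s: |2| × 1 = 2 m
1–6 s: |-1| × 5 = 5 m
6–10 s: |-11| × 4 = 44 m
Total distance = 51 m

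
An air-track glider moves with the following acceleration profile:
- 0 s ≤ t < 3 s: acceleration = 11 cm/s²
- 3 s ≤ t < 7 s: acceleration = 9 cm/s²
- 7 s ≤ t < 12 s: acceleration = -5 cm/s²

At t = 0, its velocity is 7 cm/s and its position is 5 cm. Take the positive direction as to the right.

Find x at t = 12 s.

625 cm

On each constant-a segment, Δv = aΔt and Δx = v₀Δt + ½aΔt²; chain segment to segment.
0–3 s: v starts 7 cm/s; Δx = 7·3 + ½·11·3² = 70.5 cm; v ends 40 cm/s.
3–7 s: v starts 40 cm/s; Δx = 40·4 + ½·9·4² = 232 cm; v ends 76 cm/s.
7–12 s: v starts 76 cm/s; Δx = 76·5 + ½·-5·5² = 317.5 cm; v ends 51 cm/s.
x(12) = 5 + Σ Δx = 625 cm.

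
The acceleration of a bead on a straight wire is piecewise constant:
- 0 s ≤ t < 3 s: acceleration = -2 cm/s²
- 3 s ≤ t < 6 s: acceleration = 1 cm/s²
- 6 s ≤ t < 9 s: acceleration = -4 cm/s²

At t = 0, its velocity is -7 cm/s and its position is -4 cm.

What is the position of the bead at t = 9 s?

-116.5 cm

On each constant-a segment, Δv = aΔt and Δx = v₀Δt + ½aΔt²; chain segment to segment.
0–3 s: v starts -7 cm/s; Δx = -7·3 + ½·-2·3² = -30 cm; v ends -13 cm/s.
3–6 s: v starts -13 cm/s; Δx = -13·3 + ½·1·3² = -34.5 cm; v ends -10 cm/s.
6–9 s: v starts -10 cm/s; Δx = -10·3 + ½·-4·3² = -48 cm; v ends -22 cm/s.
x(9) = -4 + Σ Δx = -116.5 cm.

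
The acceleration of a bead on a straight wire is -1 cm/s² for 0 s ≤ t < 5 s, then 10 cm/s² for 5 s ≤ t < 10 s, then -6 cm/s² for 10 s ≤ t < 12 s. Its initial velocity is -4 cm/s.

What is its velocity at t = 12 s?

Δv equals the area under the a-t graph; then v = v₀ + Δv.
0–5 s: -1 × 5 = -5 cm/s
5–10 s: 10 × 5 = 50 cm/s
10–12 s: -6 × 2 = -12 cm/s
Δv = 33 cm/s, so v(12) = -4 + (33) = 29 cm/s.

29 cm/s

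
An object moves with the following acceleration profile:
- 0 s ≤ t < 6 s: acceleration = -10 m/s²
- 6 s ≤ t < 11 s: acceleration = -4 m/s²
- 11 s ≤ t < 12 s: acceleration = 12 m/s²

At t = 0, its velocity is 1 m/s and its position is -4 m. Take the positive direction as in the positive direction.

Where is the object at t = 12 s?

On each constant-a segment, Δv = aΔt and Δx = v₀Δt + ½aΔt²; chain segment to segment.
0–6 s: v starts 1 m/s; Δx = 1·6 + ½·-10·6² = -174 m; v ends -59 m/s.
6–11 s: v starts -59 m/s; Δx = -59·5 + ½·-4·5² = -345 m; v ends -79 m/s.
11–12 s: v starts -79 m/s; Δx = -79·1 + ½·12·1² = -73 m; v ends -67 m/s.
x(12) = -4 + Σ Δx = -596 m.

-596 m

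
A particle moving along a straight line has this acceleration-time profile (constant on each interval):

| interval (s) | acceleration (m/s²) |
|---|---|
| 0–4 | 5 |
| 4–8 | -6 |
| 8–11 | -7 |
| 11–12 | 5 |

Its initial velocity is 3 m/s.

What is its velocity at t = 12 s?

Δv equals the area under the a-t graph; then v = v₀ + Δv.
0–4 s: 5 × 4 = 20 m/s
4–8 s: -6 × 4 = -24 m/s
8–11 s: -7 × 3 = -21 m/s
11–12 s: 5 × 1 = 5 m/s
Δv = -20 m/s, so v(12) = 3 + (-20) = -17 m/s.

-17 m/s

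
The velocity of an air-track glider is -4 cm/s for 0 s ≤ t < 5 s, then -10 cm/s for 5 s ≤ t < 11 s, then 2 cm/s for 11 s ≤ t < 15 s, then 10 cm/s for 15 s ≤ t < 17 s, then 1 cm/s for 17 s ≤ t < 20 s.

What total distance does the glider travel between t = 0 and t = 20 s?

111 cm

Distance (not displacement) is the total path length: add the absolute areas under v-t.
0–5 s: |-4| × 5 = 20 cm
5–11 s: |-10| × 6 = 60 cm
11–15 s: |2| × 4 = 8 cm
15–17 s: |10| × 2 = 20 cm
17–20 s: |1| × 3 = 3 cm
Total distance = 111 cm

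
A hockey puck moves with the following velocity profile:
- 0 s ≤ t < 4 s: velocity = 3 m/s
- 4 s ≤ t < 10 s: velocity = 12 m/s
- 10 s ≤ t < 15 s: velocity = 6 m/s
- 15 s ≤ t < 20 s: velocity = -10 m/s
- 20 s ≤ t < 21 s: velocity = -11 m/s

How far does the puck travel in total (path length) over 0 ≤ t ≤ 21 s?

Distance (not displacement) is the total path length: add the absolute areas under v-t.
0–4 s: |3| × 4 = 12 m
4–10 s: |12| × 6 = 72 m
10–15 s: |6| × 5 = 30 m
15–20 s: |-10| × 5 = 50 m
20–21 s: |-11| × 1 = 11 m
Total distance = 175 m

175 m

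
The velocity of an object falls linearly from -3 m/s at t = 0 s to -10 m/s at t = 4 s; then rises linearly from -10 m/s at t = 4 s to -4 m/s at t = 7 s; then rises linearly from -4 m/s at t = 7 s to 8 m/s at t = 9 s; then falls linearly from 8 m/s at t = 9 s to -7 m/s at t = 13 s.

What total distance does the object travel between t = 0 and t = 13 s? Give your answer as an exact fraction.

Total distance travelled is ∫|v| dt — sum the magnitudes of each area piece.
0–4 s: |½(-3 + -10)(4)| = 26 m
4–7 s: |½(-10 + -4)(3)| = 21 m
7–9 s: v = 0 at t = 23/3 s; triangle areas 4/3 + 16/3 = 20/3 m
9–13 s: v = 0 at t = 167/15 s; triangle areas 128/15 + 98/15 = 226/15 m
Total distance = 1031/15 m

1031/15 m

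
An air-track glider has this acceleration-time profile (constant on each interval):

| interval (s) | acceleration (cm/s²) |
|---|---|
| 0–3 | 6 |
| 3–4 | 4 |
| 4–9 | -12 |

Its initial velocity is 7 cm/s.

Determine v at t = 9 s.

-31 cm/s

Δv equals the area under the a-t graph; then v = v₀ + Δv.
0–3 s: 6 × 3 = 18 cm/s
3–4 s: 4 × 1 = 4 cm/s
4–9 s: -12 × 5 = -60 cm/s
Δv = -38 cm/s, so v(9) = 7 + (-38) = -31 cm/s.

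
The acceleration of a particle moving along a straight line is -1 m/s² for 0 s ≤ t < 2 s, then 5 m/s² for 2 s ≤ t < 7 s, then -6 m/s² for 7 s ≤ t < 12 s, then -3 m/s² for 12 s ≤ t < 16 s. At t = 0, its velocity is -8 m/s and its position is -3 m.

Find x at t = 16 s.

On each constant-a segment, Δv = aΔt and Δx = v₀Δt + ½aΔt²; chain segment to segment.
0–2 s: v starts -8 m/s; Δx = -8·2 + ½·-1·2² = -18 m; v ends -10 m/s.
2–7 s: v starts -10 m/s; Δx = -10·5 + ½·5·5² = 12.5 m; v ends 15 m/s.
7–12 s: v starts 15 m/s; Δx = 15·5 + ½·-6·5² = 0 m; v ends -15 m/s.
12–16 s: v starts -15 m/s; Δx = -15·4 + ½·-3·4² = -84 m; v ends -27 m/s.
x(16) = -3 + Σ Δx = -92.5 m.

-92.5 m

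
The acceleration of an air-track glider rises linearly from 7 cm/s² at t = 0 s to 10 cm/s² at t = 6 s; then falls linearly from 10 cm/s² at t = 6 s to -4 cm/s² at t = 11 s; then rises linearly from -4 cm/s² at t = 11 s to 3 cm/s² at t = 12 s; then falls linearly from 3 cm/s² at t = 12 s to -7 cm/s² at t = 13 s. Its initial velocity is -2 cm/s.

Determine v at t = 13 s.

Δv equals the area under the a-t graph; then v = v₀ + Δv.
0–6 s: ½(7 + 10)(6) = 51 cm/s
6–11 s: ½(10 + -4)(5) = 15 cm/s
11–12 s: ½(-4 + 3)(1) = -0.5 cm/s
12–13 s: ½(3 + -7)(1) = -2 cm/s
Δv = 63.5 cm/s, so v(13) = -2 + (63.5) = 61.5 cm/s.

61.5 cm/s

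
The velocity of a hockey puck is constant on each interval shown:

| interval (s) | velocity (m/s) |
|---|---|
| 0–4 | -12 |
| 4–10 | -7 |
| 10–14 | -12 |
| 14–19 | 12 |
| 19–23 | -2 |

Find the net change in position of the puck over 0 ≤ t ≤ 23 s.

-86 m

Net displacement equals the area under the velocity-time graph (areas below the axis count negative).
0–4 s: -12 × 4 = -48 m
4–10 s: -7 × 6 = -42 m
10–14 s: -12 × 4 = -48 m
14–19 s: 12 × 5 = 60 m
19–23 s: -2 × 4 = -8 m
Net displacement = -86 m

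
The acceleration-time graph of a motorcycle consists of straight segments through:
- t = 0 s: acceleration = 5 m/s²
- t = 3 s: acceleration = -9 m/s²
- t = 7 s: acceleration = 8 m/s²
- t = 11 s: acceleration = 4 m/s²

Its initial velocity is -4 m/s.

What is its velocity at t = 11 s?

Δv equals the area under the a-t graph; then v = v₀ + Δv.
0–3 s: ½(5 + -9)(3) = -6 m/s
3–7 s: ½(-9 + 8)(4) = -2 m/s
7–11 s: ½(8 + 4)(4) = 24 m/s
Δv = 16 m/s, so v(11) = -4 + (16) = 12 m/s.

12 m/s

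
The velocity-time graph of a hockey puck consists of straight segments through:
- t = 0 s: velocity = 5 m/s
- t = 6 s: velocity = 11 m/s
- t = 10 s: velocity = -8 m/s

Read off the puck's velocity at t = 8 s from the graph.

On 6–10 s the graph is linear from 11 to -8 m/s: v(8) = 11 + (-8 − 11)·(8 − 6)/(10 − 6) = 1.5 m/s.

1.5 m/s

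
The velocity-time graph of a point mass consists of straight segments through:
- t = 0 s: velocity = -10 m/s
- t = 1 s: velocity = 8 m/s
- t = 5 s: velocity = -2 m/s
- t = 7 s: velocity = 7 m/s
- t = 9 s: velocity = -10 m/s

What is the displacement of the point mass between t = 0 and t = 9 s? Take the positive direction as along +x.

Net displacement equals the area under the velocity-time graph (areas below the axis count negative).
0–1 s: ½(-10 + 8)(1) = -1 m
1–5 s: ½(8 + -2)(4) = 12 m
5–7 s: ½(-2 + 7)(2) = 5 m
7–9 s: ½(7 + -10)(2) = -3 m
Net displacement = 13 m

13 m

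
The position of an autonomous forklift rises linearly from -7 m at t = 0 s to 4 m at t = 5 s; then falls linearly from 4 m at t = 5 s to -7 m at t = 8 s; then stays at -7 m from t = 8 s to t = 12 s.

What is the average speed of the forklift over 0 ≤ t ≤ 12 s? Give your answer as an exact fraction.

11/6 m/s

Average speed = (total path length)/(elapsed time); on a piecewise-linear x-t graph the path length is Σ|Δx|.
0–5 s: |Δx| = |4 − -7| = 11 m
5–8 s: |Δx| = |-7 − 4| = 11 m
8–12 s: |Δx| = |-7 − -7| = 0 m
Total path = 22 m; average speed = 22/12 = 11/6 m/s.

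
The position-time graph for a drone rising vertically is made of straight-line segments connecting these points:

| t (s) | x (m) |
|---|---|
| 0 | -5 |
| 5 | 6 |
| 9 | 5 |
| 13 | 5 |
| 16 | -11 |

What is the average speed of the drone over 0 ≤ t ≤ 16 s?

1.75 m/s

Average speed = (total path length)/(elapsed time); on a piecewise-linear x-t graph the path length is Σ|Δx|.
0–5 s: |Δx| = |6 − -5| = 11 m
5–9 s: |Δx| = |5 − 6| = 1 m
9–13 s: |Δx| = |5 − 5| = 0 m
13–16 s: |Δx| = |-11 − 5| = 16 m
Total path = 28 m; average speed = 28/16 = 1.75 m/s.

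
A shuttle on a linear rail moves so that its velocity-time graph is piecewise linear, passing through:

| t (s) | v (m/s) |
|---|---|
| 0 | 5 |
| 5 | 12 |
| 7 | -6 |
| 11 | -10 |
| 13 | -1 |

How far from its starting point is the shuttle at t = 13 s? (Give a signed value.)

5.5 m

Displacement is the signed area under the v-t curve.
0–5 s: ½(5 + 12)(5) = 42.5 m
5–7 s: ½(12 + -6)(2) = 6 m
7–11 s: ½(-6 + -10)(4) = -32 m
11–13 s: ½(-10 + -1)(2) = -11 m
Net displacement = 5.5 m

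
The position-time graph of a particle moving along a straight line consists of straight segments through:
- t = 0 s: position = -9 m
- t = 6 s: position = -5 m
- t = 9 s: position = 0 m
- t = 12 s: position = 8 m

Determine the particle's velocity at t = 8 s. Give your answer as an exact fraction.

Velocity is the slope of the x-t graph on 6–9 s: (0 − -5)/(9 − 6) = 5/3 m/s.

5/3 m/s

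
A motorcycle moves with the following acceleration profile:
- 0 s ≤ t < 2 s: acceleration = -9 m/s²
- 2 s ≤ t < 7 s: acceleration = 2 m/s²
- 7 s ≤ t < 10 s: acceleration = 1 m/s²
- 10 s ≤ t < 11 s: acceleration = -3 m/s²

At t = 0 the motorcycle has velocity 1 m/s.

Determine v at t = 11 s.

-7 m/s

Δv equals the area under the a-t graph; then v = v₀ + Δv.
0–2 s: -9 × 2 = -18 m/s
2–7 s: 2 × 5 = 10 m/s
7–10 s: 1 × 3 = 3 m/s
10–11 s: -3 × 1 = -3 m/s
Δv = -8 m/s, so v(11) = 1 + (-8) = -7 m/s.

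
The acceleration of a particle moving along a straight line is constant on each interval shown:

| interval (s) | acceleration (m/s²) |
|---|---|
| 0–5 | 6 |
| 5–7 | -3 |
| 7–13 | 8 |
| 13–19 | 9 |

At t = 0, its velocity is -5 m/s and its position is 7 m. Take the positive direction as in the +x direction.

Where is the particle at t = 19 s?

923 m

On each constant-a segment, Δv = aΔt and Δx = v₀Δt + ½aΔt²; chain segment to segment.
0–5 s: v starts -5 m/s; Δx = -5·5 + ½·6·5² = 50 m; v ends 25 m/s.
5–7 s: v starts 25 m/s; Δx = 25·2 + ½·-3·2² = 44 m; v ends 19 m/s.
7–13 s: v starts 19 m/s; Δx = 19·6 + ½·8·6² = 258 m; v ends 67 m/s.
13–19 s: v starts 67 m/s; Δx = 67·6 + ½·9·6² = 564 m; v ends 121 m/s.
x(19) = 7 + Σ Δx = 923 m.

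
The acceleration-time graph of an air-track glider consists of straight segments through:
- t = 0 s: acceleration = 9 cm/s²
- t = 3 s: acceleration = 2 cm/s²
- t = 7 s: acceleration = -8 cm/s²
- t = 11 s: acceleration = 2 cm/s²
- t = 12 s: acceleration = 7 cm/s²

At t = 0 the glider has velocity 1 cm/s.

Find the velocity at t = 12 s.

Δv equals the area under the a-t graph; then v = v₀ + Δv.
0–3 s: ½(9 + 2)(3) = 16.5 cm/s
3–7 s: ½(2 + -8)(4) = -12 cm/s
7–11 s: ½(-8 + 2)(4) = -12 cm/s
11–12 s: ½(2 + 7)(1) = 4.5 cm/s
Δv = -3 cm/s, so v(12) = 1 + (-3) = -2 cm/s.

-2 cm/s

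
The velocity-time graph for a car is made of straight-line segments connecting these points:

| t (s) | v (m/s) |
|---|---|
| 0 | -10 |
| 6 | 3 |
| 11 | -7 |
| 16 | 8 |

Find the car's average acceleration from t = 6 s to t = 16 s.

0.5 m/s²

Average acceleration = Δv/Δt = (8 − 3)/(16 − 6) = 0.5 m/s².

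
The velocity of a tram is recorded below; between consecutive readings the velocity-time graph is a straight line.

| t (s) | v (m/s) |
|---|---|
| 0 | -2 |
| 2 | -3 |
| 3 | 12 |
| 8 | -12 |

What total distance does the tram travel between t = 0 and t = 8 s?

Total distance travelled is ∫|v| dt — sum the magnitudes of each area piece.
0–2 s: |½(-2 + -3)(2)| = 5 m
2–3 s: v = 0 at t = 2.2 s; triangle areas 0.3 + 4.8 = 5.1 m
3–8 s: v = 0 at t = 5.5 s; triangle areas 15 + 15 = 30 m
Total distance = 40.1 m

40.1 m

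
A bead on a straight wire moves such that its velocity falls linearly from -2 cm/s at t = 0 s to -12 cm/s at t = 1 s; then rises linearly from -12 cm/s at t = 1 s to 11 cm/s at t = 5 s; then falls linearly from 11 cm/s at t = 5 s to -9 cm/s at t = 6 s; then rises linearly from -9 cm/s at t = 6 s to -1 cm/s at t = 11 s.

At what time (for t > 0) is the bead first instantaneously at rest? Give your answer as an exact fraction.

t = 71/23 s

v changes sign on 1–5 s (from -12 to 11); the graph is linear there, so v = 0 at t = 1 + (12)·(5 − 1)/(11 − -12) = 71/23 s.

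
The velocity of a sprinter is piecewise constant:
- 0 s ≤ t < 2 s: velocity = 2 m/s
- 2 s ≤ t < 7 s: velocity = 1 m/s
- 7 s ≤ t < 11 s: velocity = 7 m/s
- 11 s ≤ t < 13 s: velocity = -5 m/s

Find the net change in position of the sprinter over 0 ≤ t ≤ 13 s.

Displacement is the signed area under the v-t curve.
0–2 s: 2 × 2 = 4 m
2–7 s: 1 × 5 = 5 m
7–11 s: 7 × 4 = 28 m
11–13 s: -5 × 2 = -10 m
Net displacement = 27 m

27 m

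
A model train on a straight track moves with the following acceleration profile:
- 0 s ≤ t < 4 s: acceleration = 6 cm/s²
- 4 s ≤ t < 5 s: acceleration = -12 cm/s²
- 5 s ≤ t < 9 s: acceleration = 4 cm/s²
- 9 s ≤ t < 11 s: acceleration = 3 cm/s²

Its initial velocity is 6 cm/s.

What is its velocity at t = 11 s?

40 cm/s

Δv equals the area under the a-t graph; then v = v₀ + Δv.
0–4 s: 6 × 4 = 24 cm/s
4–5 s: -12 × 1 = -12 cm/s
5–9 s: 4 × 4 = 16 cm/s
9–11 s: 3 × 2 = 6 cm/s
Δv = 34 cm/s, so v(11) = 6 + (34) = 40 cm/s.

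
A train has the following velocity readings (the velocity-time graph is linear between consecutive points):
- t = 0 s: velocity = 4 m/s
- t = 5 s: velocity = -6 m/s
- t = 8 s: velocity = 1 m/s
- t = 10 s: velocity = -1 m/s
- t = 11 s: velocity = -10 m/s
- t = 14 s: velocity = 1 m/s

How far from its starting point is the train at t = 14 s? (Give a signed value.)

Displacement is the signed area under the v-t curve.
0–5 s: ½(4 + -6)(5) = -5 m
5–8 s: ½(-6 + 1)(3) = -7.5 m
8–10 s: ½(1 + -1)(2) = 0 m
10–11 s: ½(-1 + -10)(1) = -5.5 m
11–14 s: ½(-10 + 1)(3) = -13.5 m
Net displacement = -31.5 m

-31.5 m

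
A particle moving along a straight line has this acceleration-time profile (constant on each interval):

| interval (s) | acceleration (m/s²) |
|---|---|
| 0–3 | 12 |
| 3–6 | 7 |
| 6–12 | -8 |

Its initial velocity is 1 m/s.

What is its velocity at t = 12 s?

10 m/s

Δv equals the area under the a-t graph; then v = v₀ + Δv.
0–3 s: 12 × 3 = 36 m/s
3–6 s: 7 × 3 = 21 m/s
6–12 s: -8 × 6 = -48 m/s
Δv = 9 m/s, so v(12) = 1 + (9) = 10 m/s.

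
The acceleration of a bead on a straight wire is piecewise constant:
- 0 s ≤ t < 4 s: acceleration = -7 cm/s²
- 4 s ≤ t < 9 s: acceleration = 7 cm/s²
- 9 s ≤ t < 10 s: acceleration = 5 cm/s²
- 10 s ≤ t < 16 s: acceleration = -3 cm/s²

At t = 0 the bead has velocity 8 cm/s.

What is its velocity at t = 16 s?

Δv equals the area under the a-t graph; then v = v₀ + Δv.
0–4 s: -7 × 4 = -28 cm/s
4–9 s: 7 × 5 = 35 cm/s
9–10 s: 5 × 1 = 5 cm/s
10–16 s: -3 × 6 = -18 cm/s
Δv = -6 cm/s, so v(16) = 8 + (-6) = 2 cm/s.

2 cm/s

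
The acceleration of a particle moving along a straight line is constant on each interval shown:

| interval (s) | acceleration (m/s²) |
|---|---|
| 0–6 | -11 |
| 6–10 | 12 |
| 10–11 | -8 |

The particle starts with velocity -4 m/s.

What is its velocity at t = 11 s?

Δv equals the area under the a-t graph; then v = v₀ + Δv.
0–6 s: -11 × 6 = -66 m/s
6–10 s: 12 × 4 = 48 m/s
10–11 s: -8 × 1 = -8 m/s
Δv = -26 m/s, so v(11) = -4 + (-26) = -30 m/s.

-30 m/s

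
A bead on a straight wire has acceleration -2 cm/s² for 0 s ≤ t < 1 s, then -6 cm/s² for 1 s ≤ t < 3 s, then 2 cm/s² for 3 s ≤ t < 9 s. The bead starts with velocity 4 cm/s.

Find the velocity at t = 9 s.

2 cm/s

Δv equals the area under the a-t graph; then v = v₀ + Δv.
0–1 s: -2 × 1 = -2 cm/s
1–3 s: -6 × 2 = -12 cm/s
3–9 s: 2 × 6 = 12 cm/s
Δv = -2 cm/s, so v(9) = 4 + (-2) = 2 cm/s.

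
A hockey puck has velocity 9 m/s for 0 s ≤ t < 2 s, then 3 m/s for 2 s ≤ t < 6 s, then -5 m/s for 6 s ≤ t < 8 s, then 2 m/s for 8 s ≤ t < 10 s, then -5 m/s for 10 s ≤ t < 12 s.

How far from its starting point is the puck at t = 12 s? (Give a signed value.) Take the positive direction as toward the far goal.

14 m

Net displacement equals the area under the velocity-time graph (areas below the axis count negative).
0–2 s: 9 × 2 = 18 m
2–6 s: 3 × 4 = 12 m
6–8 s: -5 × 2 = -10 m
8–10 s: 2 × 2 = 4 m
10–12 s: -5 × 2 = -10 m
Net displacement = 14 m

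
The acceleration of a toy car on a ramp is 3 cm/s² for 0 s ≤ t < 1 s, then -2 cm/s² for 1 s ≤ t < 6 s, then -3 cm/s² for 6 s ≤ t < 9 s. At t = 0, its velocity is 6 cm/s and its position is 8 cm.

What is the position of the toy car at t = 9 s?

On each constant-a segment, Δv = aΔt and Δx = v₀Δt + ½aΔt²; chain segment to segment.
0–1 s: v starts 6 cm/s; Δx = 6·1 + ½·3·1² = 7.5 cm; v ends 9 cm/s.
1–6 s: v starts 9 cm/s; Δx = 9·5 + ½·-2·5² = 20 cm; v ends -1 cm/s.
6–9 s: v starts -1 cm/s; Δx = -1·3 + ½·-3·3² = -16.5 cm; v ends -10 cm/s.
x(9) = 8 + Σ Δx = 19 cm.

19 cm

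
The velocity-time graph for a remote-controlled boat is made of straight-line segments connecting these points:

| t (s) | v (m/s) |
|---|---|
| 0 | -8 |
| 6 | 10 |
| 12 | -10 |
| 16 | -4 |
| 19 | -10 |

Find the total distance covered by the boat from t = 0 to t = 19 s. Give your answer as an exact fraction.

319/3 m

Total distance travelled is ∫|v| dt — sum the magnitudes of each area piece.
0–6 s: v = 0 at t = 8/3 s; triangle areas 32/3 + 50/3 = 82/3 m
6–12 s: v = 0 at t = 9 s; triangle areas 15 + 15 = 30 m
12–16 s: |½(-10 + -4)(4)| = 28 m
16–19 s: |½(-4 + -10)(3)| = 21 m
Total distance = 319/3 m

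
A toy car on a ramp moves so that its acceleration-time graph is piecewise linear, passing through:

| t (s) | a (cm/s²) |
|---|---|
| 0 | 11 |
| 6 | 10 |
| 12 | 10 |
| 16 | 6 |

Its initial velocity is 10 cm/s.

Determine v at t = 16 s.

Δv equals the area under the a-t graph; then v = v₀ + Δv.
0–6 s: ½(11 + 10)(6) = 63 cm/s
6–12 s: 10 × 6 = 60 cm/s
12–16 s: ½(10 + 6)(4) = 32 cm/s
Δv = 155 cm/s, so v(16) = 10 + (155) = 165 cm/s.

165 cm/s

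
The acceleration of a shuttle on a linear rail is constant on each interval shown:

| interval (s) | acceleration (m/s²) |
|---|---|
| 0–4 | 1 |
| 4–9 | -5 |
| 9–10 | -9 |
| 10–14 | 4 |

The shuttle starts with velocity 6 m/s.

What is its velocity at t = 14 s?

-8 m/s

Δv equals the area under the a-t graph; then v = v₀ + Δv.
0–4 s: 1 × 4 = 4 m/s
4–9 s: -5 × 5 = -25 m/s
9–10 s: -9 × 1 = -9 m/s
10–14 s: 4 × 4 = 16 m/s
Δv = -14 m/s, so v(14) = 6 + (-14) = -8 m/s.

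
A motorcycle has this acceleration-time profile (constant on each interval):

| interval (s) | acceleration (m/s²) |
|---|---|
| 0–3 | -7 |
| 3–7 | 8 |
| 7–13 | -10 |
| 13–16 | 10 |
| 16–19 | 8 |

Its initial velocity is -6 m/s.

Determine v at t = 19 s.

-1 m/s

Δv equals the area under the a-t graph; then v = v₀ + Δv.
0–3 s: -7 × 3 = -21 m/s
3–7 s: 8 × 4 = 32 m/s
7–13 s: -10 × 6 = -60 m/s
13–16 s: 10 × 3 = 30 m/s
16–19 s: 8 × 3 = 24 m/s
Δv = 5 m/s, so v(19) = -6 + (5) = -1 m/s.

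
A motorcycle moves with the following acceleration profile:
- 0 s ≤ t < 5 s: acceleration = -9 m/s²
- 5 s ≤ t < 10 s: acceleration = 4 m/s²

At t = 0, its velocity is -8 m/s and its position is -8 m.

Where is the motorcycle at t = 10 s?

On each constant-a segment, Δv = aΔt and Δx = v₀Δt + ½aΔt²; chain segment to segment.
0–5 s: v starts -8 m/s; Δx = -8·5 + ½·-9·5² = -152.5 m; v ends -53 m/s.
5–10 s: v starts -53 m/s; Δx = -53·5 + ½·4·5² = -215 m; v ends -33 m/s.
x(10) = -8 + Σ Δx = -375.5 m.

-375.5 m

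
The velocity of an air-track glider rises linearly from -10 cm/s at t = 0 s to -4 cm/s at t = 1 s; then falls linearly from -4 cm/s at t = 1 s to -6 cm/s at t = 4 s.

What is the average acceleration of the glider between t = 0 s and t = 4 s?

1 cm/s²

Average acceleration = Δv/Δt = (-6 − -10)/(4 − 0) = 1 cm/s².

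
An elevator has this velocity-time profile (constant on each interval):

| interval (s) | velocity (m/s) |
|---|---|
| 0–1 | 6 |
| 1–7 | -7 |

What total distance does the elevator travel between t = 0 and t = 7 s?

48 m

Total distance travelled is ∫|v| dt — sum the magnitudes of each area piece.
0–1 s: |6| × 1 = 6 m
1–7 s: |-7| × 6 = 42 m
Total distance = 48 m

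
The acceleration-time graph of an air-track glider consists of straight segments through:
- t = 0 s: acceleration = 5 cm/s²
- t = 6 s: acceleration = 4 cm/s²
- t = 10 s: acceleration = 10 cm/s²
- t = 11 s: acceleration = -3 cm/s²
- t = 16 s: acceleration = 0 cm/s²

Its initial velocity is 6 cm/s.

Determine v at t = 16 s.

57 cm/s

Δv equals the area under the a-t graph; then v = v₀ + Δv.
0–6 s: ½(5 + 4)(6) = 27 cm/s
6–10 s: ½(4 + 10)(4) = 28 cm/s
10–11 s: ½(10 + -3)(1) = 3.5 cm/s
11–16 s: ½(-3 + 0)(5) = -7.5 cm/s
Δv = 51 cm/s, so v(16) = 6 + (51) = 57 cm/s.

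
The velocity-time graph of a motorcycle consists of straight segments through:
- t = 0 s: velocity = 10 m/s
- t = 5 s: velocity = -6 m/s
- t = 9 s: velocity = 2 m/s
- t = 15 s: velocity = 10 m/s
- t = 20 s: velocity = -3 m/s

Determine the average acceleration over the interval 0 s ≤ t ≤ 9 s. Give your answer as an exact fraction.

Average acceleration = Δv/Δt = (2 − 10)/(9 − 0) = -8/9 m/s².

-8/9 m/s²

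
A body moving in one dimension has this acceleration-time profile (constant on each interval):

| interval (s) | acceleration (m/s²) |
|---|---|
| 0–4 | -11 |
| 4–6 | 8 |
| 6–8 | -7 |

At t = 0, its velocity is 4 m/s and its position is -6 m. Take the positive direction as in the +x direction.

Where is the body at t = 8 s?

-204 m

On each constant-a segment, Δv = aΔt and Δx = v₀Δt + ½aΔt²; chain segment to segment.
0–4 s: v starts 4 m/s; Δx = 4·4 + ½·-11·4² = -72 m; v ends -40 m/s.
4–6 s: v starts -40 m/s; Δx = -40·2 + ½·8·2² = -64 m; v ends -24 m/s.
6–8 s: v starts -24 m/s; Δx = -24·2 + ½·-7·2² = -62 m; v ends -38 m/s.
x(8) = -6 + Σ Δx = -204 m.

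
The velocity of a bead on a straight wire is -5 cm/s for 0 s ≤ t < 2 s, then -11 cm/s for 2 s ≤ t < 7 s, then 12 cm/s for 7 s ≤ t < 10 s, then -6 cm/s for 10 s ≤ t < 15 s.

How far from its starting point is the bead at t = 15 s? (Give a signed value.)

Net displacement equals the area under the velocity-time graph (areas below the axis count negative).
0–2 s: -5 × 2 = -10 cm
2–7 s: -11 × 5 = -55 cm
7–10 s: 12 × 3 = 36 cm
10–15 s: -6 × 5 = -30 cm
Net displacement = -59 cm

-59 cm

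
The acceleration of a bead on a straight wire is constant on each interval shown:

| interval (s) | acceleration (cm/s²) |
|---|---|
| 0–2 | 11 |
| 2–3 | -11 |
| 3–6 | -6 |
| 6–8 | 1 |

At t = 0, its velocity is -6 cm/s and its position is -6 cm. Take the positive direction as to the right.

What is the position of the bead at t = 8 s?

On each constant-a segment, Δv = aΔt and Δx = v₀Δt + ½aΔt²; chain segment to segment.
0–2 s: v starts -6 cm/s; Δx = -6·2 + ½·11·2² = 10 cm; v ends 16 cm/s.
2–3 s: v starts 16 cm/s; Δx = 16·1 + ½·-11·1² = 10.5 cm; v ends 5 cm/s.
3–6 s: v starts 5 cm/s; Δx = 5·3 + ½·-6·3² = -12 cm; v ends -13 cm/s.
6–8 s: v starts -13 cm/s; Δx = -13·2 + ½·1·2² = -24 cm; v ends -11 cm/s.
x(8) = -6 + Σ Δx = -21.5 cm.

-21.5 cm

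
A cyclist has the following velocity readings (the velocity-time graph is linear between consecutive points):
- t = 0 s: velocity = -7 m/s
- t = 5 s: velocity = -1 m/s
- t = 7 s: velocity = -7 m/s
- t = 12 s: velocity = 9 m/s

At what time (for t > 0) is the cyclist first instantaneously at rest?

v changes sign on 7–12 s (from -7 to 9); the graph is linear there, so v = 0 at t = 7 + (7)·(12 − 7)/(9 − -7) = 9.1875 s.

t = 9.1875 s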